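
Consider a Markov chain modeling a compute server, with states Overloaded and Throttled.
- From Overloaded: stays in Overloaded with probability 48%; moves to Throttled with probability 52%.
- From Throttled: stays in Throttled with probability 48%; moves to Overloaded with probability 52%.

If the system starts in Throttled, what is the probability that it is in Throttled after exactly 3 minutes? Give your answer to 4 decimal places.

0.5000

Propagate the distribution vector 3 minutes from Throttled.
After 0 minutes: (0.0000, 1.0000)
After 1 minute: (0.5200, 0.4800)
After 2 minutes: (0.4992, 0.5008)
After 3 minutes: (0.5000, 0.5000)
P(in Throttled after 3 minutes) = 0.5000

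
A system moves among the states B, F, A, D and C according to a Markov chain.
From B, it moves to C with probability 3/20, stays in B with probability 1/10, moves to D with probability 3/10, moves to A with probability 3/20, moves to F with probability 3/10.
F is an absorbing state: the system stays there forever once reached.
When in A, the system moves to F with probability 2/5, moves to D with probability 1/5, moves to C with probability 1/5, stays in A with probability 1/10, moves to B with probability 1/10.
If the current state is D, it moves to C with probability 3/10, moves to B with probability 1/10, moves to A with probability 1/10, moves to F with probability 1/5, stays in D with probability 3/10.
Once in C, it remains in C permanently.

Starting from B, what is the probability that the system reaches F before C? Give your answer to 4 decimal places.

0.5875

Let h(s) be the probability of absorption at F starting from transient state s. Then h(F) = 1 and h(C) = 0. By first-step analysis:
h(B) = 0.1·h(B) + 0.3·1 + 0.15·h(A) + 0.3·h(D) + 0.15·0
h(A) = 0.1·h(B) + 0.4·1 + 0.1·h(A) + 0.2·h(D) + 0.2·0
h(D) = 0.1·h(B) + 0.2·1 + 0.1·h(A) + 0.3·h(D) + 0.3·0
Solving: h(B) = 0.5875, h(A) = 0.6113, h(D) = 0.4570.
Starting from B, the probability is 0.5875.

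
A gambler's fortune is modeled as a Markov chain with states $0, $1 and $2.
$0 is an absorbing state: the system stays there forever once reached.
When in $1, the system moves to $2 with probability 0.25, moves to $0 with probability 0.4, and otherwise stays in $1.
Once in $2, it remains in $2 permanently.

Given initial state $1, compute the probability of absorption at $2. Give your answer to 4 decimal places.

0.3846

Let h(s) be the probability of absorption at $2 starting from transient state s. Then h($2) = 1 and h($0) = 0. By first-step analysis:
h($1) = 0.4·0 + 0.35·h($1) + 0.25·1
Solving: h($1) = 0.3846.
Starting from $1, the probability is 0.3846.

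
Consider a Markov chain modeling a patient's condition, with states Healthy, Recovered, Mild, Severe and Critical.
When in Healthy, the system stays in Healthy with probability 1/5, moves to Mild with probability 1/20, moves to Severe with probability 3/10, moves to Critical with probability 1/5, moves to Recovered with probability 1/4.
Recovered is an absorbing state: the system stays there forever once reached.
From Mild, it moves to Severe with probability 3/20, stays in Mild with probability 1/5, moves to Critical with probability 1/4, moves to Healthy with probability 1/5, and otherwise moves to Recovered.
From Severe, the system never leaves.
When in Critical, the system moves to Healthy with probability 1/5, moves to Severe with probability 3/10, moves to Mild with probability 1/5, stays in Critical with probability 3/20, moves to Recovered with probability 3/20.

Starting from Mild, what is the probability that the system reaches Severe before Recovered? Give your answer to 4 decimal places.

0.5166

Let h(s) be the probability of absorption at Severe starting from transient state s. Then h(Severe) = 1 and h(Recovered) = 0. By first-step analysis:
h(Healthy) = 0.2·h(Healthy) + 0.25·0 + 0.05·h(Mild) + 0.3·1 + 0.2·h(Critical)
h(Mild) = 0.2·h(Healthy) + 0.2·0 + 0.2·h(Mild) + 0.15·1 + 0.25·h(Critical)
h(Critical) = 0.2·h(Healthy) + 0.15·0 + 0.2·h(Mild) + 0.3·1 + 0.15·h(Critical)
Solving: h(Healthy) = 0.5588, h(Mild) = 0.5166, h(Critical) = 0.6060.
Starting from Mild, the probability is 0.5166.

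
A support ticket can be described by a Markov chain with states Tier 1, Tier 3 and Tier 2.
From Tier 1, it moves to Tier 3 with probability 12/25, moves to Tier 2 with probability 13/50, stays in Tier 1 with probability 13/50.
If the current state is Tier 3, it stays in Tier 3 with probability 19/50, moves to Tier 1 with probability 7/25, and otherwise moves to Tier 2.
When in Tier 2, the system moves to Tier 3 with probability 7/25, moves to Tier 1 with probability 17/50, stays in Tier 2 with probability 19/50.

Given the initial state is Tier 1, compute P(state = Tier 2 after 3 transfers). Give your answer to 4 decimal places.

0.3300

Propagate the distribution vector 3 transfers from Tier 1.
After 0 transfers: (1.0000, 0.0000, 0.0000)
After 1 transfer: (0.2600, 0.4800, 0.2600)
After 2 transfers: (0.2904, 0.3800, 0.3296)
After 3 transfers: (0.2940, 0.3761, 0.3300)
P(in Tier 2 after 3 transfers) = 0.3300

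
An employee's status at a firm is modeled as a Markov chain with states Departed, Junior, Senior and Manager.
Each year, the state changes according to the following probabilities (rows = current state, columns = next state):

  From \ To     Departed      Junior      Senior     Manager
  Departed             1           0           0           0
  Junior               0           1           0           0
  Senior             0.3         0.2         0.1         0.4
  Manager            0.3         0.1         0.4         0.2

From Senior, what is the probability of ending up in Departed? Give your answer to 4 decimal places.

Let h(s) be the probability of absorption at Departed starting from transient state s. Then h(Departed) = 1 and h(Junior) = 0. By first-step analysis:
h(Senior) = 0.3·1 + 0.2·0 + 0.1·h(Senior) + 0.4·h(Manager)
h(Manager) = 0.3·1 + 0.1·0 + 0.4·h(Senior) + 0.2·h(Manager)
Solving: h(Senior) = 0.6429, h(Manager) = 0.6964.
Starting from Senior, the probability is 0.6429.

0.6429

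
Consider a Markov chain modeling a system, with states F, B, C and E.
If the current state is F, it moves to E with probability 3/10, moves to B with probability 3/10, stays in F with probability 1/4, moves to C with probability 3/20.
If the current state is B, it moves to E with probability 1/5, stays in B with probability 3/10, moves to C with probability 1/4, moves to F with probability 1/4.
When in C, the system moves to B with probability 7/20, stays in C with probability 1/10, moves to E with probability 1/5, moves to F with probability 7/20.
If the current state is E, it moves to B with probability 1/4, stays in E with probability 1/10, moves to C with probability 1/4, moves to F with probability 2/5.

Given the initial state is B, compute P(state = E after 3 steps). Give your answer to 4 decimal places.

0.2100

Propagate the distribution vector 3 steps from B.
After 0 steps: (0.0000, 1.0000, 0.0000, 0.0000)
After 1 step: (0.2500, 0.3000, 0.2500, 0.2000)
After 2 steps: (0.3050, 0.3025, 0.1875, 0.2050)
After 3 steps: (0.2995, 0.2991, 0.1914, 0.2100)
P(in E after 3 steps) = 0.2100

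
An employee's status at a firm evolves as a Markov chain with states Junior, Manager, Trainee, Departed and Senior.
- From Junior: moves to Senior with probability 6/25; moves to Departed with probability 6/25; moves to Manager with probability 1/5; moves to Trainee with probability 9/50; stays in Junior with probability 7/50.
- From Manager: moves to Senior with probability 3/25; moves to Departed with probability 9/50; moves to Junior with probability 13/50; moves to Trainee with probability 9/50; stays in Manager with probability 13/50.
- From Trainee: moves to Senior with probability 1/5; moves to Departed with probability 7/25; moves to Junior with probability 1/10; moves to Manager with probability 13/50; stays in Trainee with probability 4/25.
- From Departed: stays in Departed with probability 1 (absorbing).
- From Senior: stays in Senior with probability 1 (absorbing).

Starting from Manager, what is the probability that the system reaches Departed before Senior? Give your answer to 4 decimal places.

Let h(s) be the probability of absorption at Departed starting from transient state s. Then h(Departed) = 1 and h(Senior) = 0. By first-step analysis:
h(Junior) = 0.14·h(Junior) + 0.2·h(Manager) + 0.18·h(Trainee) + 0.24·1 + 0.24·0
h(Manager) = 0.26·h(Junior) + 0.26·h(Manager) + 0.18·h(Trainee) + 0.18·1 + 0.12·0
h(Trainee) = 0.1·h(Junior) + 0.26·h(Manager) + 0.16·h(Trainee) + 0.28·1 + 0.2·0
Solving: h(Junior) = 0.5313, h(Manager) = 0.5693, h(Trainee) = 0.5728.
Starting from Manager, the probability is 0.5693.

0.5693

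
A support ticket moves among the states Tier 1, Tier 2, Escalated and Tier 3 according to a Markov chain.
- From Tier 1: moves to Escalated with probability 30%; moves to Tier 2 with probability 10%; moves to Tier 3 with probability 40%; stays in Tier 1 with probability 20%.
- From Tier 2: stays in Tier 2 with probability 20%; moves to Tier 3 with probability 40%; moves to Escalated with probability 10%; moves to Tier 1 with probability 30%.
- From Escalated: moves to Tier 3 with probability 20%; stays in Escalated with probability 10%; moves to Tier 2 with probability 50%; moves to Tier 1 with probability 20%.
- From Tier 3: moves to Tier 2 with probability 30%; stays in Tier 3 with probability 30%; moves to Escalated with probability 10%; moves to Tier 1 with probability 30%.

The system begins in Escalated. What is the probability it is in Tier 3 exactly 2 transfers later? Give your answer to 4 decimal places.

0.3600

Propagate the distribution vector 2 transfers from Escalated.
After 0 transfers: (0.0000, 0.0000, 1.0000, 0.0000)
After 1 transfer: (0.2000, 0.5000, 0.1000, 0.2000)
After 2 transfers: (0.2700, 0.2300, 0.1400, 0.3600)
P(in Tier 3 after 2 transfers) = 0.3600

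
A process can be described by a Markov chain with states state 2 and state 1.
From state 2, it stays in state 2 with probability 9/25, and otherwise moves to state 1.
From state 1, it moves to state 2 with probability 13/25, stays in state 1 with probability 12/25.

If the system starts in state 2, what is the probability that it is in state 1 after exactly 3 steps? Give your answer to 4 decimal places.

Propagate the distribution vector 3 steps from state 2.
After 0 steps: (1.0000, 0.0000)
After 1 step: (0.3600, 0.6400)
After 2 steps: (0.4624, 0.5376)
After 3 steps: (0.4460, 0.5540)
P(in state 1 after 3 steps) = 0.5540

0.5540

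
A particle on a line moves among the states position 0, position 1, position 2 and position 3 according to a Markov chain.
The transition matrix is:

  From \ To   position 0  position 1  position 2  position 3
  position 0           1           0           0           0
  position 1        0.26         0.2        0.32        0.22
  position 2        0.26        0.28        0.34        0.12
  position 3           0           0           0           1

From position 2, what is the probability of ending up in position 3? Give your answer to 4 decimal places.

Let h(s) be the probability of absorption at position 3 starting from transient state s. Then h(position 3) = 1 and h(position 0) = 0. By first-step analysis:
h(position 1) = 0.26·0 + 0.2·h(position 1) + 0.32·h(position 2) + 0.22·1
h(position 2) = 0.26·0 + 0.28·h(position 1) + 0.34·h(position 2) + 0.12·1
Solving: h(position 1) = 0.4188, h(position 2) = 0.3595.
Starting from position 2, the probability is 0.3595.

0.3595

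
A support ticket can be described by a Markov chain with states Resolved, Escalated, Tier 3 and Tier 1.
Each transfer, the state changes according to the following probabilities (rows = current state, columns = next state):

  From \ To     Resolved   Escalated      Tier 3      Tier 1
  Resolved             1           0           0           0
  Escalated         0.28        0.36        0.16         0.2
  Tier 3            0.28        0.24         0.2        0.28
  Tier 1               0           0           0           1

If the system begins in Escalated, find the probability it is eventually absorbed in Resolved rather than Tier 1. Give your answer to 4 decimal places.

Let h(s) be the probability of absorption at Resolved starting from transient state s. Then h(Resolved) = 1 and h(Tier 1) = 0. By first-step analysis:
h(Escalated) = 0.28·1 + 0.36·h(Escalated) + 0.16·h(Tier 3) + 0.2·0
h(Tier 3) = 0.28·1 + 0.24·h(Escalated) + 0.2·h(Tier 3) + 0.28·0
Solving: h(Escalated) = 0.5676, h(Tier 3) = 0.5203.
Starting from Escalated, the probability is 0.5676.

0.5676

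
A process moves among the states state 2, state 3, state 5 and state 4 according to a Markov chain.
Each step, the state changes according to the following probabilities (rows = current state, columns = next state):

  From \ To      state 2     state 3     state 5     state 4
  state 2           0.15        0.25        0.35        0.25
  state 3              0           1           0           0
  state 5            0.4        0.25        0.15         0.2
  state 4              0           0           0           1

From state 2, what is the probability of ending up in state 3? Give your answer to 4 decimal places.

Let h(s) be the probability of absorption at state 3 starting from transient state s. Then h(state 3) = 1 and h(state 4) = 0. By first-step analysis:
h(state 2) = 0.15·h(state 2) + 0.25·1 + 0.35·h(state 5) + 0.25·0
h(state 5) = 0.4·h(state 2) + 0.25·1 + 0.15·h(state 5) + 0.2·0
Solving: h(state 2) = 0.5150, h(state 5) = 0.5365.
Starting from state 2, the probability is 0.5150.

0.5150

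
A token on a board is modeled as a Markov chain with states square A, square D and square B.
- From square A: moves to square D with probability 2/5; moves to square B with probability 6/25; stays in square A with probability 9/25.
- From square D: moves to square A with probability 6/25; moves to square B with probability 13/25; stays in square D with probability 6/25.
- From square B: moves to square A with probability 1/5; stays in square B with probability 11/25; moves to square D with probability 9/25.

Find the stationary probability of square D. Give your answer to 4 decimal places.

Let the stationary distribution be π with π = πP and π_1 + π_2 + π_3 = 1.
π_1 = 0.36·π_1 + 0.24·π_2 + 0.2·π_3
π_2 = 0.4·π_1 + 0.24·π_2 + 0.36·π_3
Solving with the normalization constraint gives π = (0.2538, 0.3305, 0.4157).
So the stationary probability of square D is 0.3305.

0.3305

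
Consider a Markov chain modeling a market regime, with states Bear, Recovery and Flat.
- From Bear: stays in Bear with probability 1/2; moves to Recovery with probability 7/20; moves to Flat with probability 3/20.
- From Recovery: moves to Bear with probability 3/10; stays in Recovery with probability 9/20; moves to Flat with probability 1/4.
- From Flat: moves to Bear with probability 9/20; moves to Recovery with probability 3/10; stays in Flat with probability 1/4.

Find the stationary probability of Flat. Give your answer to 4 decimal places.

Let the stationary distribution be π with π = πP and π_1 + π_2 + π_3 = 1.
π_1 = 0.5·π_1 + 0.3·π_2 + 0.45·π_3
π_2 = 0.35·π_1 + 0.45·π_2 + 0.3·π_3
Solving with the normalization constraint gives π = (0.4141, 0.3773, 0.2086).
So the stationary probability of Flat is 0.2086.

0.2086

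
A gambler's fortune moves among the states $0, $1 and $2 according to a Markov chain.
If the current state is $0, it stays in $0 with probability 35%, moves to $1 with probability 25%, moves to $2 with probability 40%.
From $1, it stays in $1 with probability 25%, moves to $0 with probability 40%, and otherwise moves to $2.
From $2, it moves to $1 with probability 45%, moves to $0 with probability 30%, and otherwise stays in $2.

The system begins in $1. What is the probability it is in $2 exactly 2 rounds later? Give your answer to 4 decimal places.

0.3350

Sum over the intermediate state after 1 round:
P = P($1→$0)·P($0→$2) + P($1→$1)·P($1→$2) + P($1→$2)·P($2→$2)
  = 0.4×0.4 + 0.25×0.35 + 0.35×0.25
  = 0.1600 + 0.0875 + 0.0875 = 0.3350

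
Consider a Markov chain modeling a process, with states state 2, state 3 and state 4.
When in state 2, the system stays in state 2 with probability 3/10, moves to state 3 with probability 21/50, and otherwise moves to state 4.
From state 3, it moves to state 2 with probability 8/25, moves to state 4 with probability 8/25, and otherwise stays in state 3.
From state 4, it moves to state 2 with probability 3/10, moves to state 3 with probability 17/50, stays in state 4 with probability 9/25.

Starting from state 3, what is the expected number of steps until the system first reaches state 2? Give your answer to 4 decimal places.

Let t(s) be the expected number of steps to first reach state 2 from state s, with t(state 2) = 0. Conditioning on the first step:
t(state 3) = 1 + 0.36·t(state 3) + 0.32·t(state 4)
t(state 4) = 1 + 0.34·t(state 3) + 0.36·t(state 4)
Solving: t(state 3) = 3.1915, t(state 4) = 3.2580.
Expected steps from state 3 to state 2: 3.1915.

3.1915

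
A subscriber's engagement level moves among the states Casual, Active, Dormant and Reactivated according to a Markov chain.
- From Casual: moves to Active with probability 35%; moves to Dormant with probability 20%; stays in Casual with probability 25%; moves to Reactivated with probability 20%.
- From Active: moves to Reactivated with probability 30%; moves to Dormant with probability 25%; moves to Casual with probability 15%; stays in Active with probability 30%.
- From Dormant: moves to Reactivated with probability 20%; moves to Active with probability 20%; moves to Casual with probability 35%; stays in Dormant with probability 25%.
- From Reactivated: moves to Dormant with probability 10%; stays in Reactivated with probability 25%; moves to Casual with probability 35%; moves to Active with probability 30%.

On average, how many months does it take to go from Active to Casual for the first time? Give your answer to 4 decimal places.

4.0788

Let t(s) be the expected number of months to first reach Casual from state s, with t(Casual) = 0. Conditioning on the first month:
t(Active) = 1 + 0.3·t(Active) + 0.25·t(Dormant) + 0.3·t(Reactivated)
t(Dormant) = 1 + 0.2·t(Active) + 0.25·t(Dormant) + 0.2·t(Reactivated)
t(Reactivated) = 1 + 0.3·t(Active) + 0.1·t(Dormant) + 0.25·t(Reactivated)
Solving: t(Active) = 4.0788, t(Dormant) = 3.3300, t(Reactivated) = 3.4089.
Expected months from Active to Casual: 4.0788.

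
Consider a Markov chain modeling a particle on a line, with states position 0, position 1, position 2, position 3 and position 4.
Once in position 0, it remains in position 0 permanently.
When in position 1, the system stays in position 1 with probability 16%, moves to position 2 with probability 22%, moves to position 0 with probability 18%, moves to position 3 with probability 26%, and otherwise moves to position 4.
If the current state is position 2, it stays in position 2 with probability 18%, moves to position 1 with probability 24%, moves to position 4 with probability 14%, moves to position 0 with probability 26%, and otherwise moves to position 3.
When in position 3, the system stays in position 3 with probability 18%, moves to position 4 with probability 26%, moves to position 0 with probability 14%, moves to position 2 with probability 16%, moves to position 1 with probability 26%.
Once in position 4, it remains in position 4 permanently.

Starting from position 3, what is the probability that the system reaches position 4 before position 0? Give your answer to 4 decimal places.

0.5632

Let h(s) be the probability of absorption at position 4 starting from transient state s. Then h(position 4) = 1 and h(position 0) = 0. By first-step analysis:
h(position 1) = 0.18·0 + 0.16·h(position 1) + 0.22·h(position 2) + 0.26·h(position 3) + 0.18·1
h(position 2) = 0.26·0 + 0.24·h(position 1) + 0.18·h(position 2) + 0.18·h(position 3) + 0.14·1
h(position 3) = 0.14·0 + 0.26·h(position 1) + 0.16·h(position 2) + 0.18·h(position 3) + 0.26·1
Solving: h(position 1) = 0.5044, h(position 2) = 0.4420, h(position 3) = 0.5632.
Starting from position 3, the probability is 0.5632.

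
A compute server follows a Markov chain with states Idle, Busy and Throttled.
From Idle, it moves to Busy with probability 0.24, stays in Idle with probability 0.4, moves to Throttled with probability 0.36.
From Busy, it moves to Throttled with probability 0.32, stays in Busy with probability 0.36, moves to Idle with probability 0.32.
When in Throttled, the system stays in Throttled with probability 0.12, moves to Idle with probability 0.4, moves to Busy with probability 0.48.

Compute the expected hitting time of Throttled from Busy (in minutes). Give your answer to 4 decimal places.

2.9948

Let t(s) be the expected number of minutes to first reach Throttled from state s, with t(Throttled) = 0. Conditioning on the first minute:
t(Idle) = 1 + 0.4·t(Idle) + 0.24·t(Busy)
t(Busy) = 1 + 0.32·t(Idle) + 0.36·t(Busy)
Solving: t(Idle) = 2.8646, t(Busy) = 2.9948.
Expected minutes from Busy to Throttled: 2.9948.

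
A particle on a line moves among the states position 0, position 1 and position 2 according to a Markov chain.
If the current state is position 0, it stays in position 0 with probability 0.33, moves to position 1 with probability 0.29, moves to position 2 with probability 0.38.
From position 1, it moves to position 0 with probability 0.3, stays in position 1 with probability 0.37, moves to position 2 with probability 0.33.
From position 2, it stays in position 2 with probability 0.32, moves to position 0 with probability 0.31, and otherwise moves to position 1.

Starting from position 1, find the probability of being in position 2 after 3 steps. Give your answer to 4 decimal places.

Propagate the distribution vector 3 steps from position 1.
After 0 steps: (0.0000, 1.0000, 0.0000)
After 1 step: (0.3000, 0.3700, 0.3300)
After 2 steps: (0.3123, 0.3460, 0.3417)
After 3 steps: (0.3128, 0.3450, 0.3422)
P(in position 2 after 3 steps) = 0.3422

0.3422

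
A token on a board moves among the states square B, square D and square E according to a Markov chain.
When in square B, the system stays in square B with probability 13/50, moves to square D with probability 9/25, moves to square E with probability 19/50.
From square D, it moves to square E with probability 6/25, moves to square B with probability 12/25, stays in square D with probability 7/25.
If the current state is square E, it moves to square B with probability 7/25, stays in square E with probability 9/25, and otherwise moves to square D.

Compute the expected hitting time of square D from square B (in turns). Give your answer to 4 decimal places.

2.7778

Let t(s) be the expected number of turns to first reach square D from state s, with t(square D) = 0. Conditioning on the first turn:
t(square B) = 1 + 0.26·t(square B) + 0.38·t(square E)
t(square E) = 1 + 0.28·t(square B) + 0.36·t(square E)
Solving: t(square B) = 2.7778, t(square E) = 2.7778.
Expected turns from square B to square D: 2.7778.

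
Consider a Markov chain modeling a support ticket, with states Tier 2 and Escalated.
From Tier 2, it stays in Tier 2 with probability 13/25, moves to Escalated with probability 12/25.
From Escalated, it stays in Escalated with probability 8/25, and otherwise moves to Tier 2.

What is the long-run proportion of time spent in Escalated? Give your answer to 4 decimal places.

0.4138

Let the stationary distribution be π with π = πP and π_1 + π_2 = 1.
π_1 = 0.52·π_1 + 0.68·π_2
Solving with the normalization constraint gives π = (0.5862, 0.4138).
So the stationary probability of Escalated is 0.4138.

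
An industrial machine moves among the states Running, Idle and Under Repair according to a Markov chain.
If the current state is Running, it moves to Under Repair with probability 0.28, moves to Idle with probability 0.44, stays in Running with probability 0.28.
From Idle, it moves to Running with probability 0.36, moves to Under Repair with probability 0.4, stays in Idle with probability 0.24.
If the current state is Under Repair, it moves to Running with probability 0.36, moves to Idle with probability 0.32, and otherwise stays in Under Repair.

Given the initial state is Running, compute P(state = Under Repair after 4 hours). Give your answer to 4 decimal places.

0.3335

Propagate the distribution vector 4 hours from Running.
After 0 hours: (1.0000, 0.0000, 0.0000)
After 1 hour: (0.2800, 0.4400, 0.2800)
After 2 hours: (0.3376, 0.3184, 0.3440)
After 3 hours: (0.3330, 0.3350, 0.3320)
After 4 hours: (0.3334, 0.3332, 0.3335)
P(in Under Repair after 4 hours) = 0.3335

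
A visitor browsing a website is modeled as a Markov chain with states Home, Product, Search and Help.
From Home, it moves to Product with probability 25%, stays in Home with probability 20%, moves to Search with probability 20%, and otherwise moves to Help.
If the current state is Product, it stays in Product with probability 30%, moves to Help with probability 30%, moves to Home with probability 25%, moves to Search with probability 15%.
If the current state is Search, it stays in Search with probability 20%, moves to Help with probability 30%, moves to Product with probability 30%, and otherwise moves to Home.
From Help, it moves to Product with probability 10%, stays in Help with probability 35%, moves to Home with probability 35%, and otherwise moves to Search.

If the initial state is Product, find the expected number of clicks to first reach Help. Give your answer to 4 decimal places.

3.2103

Let t(s) be the expected number of clicks to first reach Help from state s, with t(Help) = 0. Conditioning on the first click:
t(Home) = 1 + 0.2·t(Home) + 0.25·t(Product) + 0.2·t(Search)
t(Product) = 1 + 0.25·t(Home) + 0.3·t(Product) + 0.15·t(Search)
t(Search) = 1 + 0.2·t(Home) + 0.3·t(Product) + 0.2·t(Search)
Solving: t(Home) = 3.0578, t(Product) = 3.2103, t(Search) = 3.2183.
Expected clicks from Product to Help: 3.2103.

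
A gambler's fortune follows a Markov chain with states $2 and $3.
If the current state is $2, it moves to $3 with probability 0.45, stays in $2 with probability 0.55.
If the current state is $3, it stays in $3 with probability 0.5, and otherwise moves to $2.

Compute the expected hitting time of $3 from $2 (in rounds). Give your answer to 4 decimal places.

Let t(s) be the expected number of rounds to first reach $3 from state s, with t($3) = 0. Conditioning on the first round:
t($2) = 1 + 0.55·t($2)
Solving: t($2) = 2.2222.
Expected rounds from $2 to $3: 2.2222.

2.2222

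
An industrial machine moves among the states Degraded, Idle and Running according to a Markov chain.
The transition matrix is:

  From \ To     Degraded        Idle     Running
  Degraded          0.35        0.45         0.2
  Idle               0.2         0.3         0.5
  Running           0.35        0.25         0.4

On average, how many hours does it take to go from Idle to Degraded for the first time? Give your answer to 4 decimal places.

3.7288

Let t(s) be the expected number of hours to first reach Degraded from state s, with t(Degraded) = 0. Conditioning on the first hour:
t(Idle) = 1 + 0.3·t(Idle) + 0.5·t(Running)
t(Running) = 1 + 0.25·t(Idle) + 0.4·t(Running)
Solving: t(Idle) = 3.7288, t(Running) = 3.2203.
Expected hours from Idle to Degraded: 3.7288.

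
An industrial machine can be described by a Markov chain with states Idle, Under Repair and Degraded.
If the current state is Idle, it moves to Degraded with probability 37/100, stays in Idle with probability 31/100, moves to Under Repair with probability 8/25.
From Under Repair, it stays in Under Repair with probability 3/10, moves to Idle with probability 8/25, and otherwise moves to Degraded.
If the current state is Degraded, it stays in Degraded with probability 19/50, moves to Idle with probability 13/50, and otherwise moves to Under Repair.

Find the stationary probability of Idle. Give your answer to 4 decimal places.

Let the stationary distribution be π with π = πP and π_1 + π_2 + π_3 = 1.
π_1 = 0.31·π_1 + 0.32·π_2 + 0.26·π_3
π_2 = 0.32·π_1 + 0.3·π_2 + 0.36·π_3
Solving with the normalization constraint gives π = (0.2944, 0.3285, 0.3771).
So the stationary probability of Idle is 0.2944.

0.2944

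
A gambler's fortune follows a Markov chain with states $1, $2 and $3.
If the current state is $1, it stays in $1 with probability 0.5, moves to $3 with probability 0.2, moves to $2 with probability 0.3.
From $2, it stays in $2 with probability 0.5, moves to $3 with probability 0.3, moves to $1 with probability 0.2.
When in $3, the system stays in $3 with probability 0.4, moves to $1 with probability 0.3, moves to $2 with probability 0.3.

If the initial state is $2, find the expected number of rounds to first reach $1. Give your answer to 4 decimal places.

4.2857

Let t(s) be the expected number of rounds to first reach $1 from state s, with t($1) = 0. Conditioning on the first round:
t($2) = 1 + 0.5·t($2) + 0.3·t($3)
t($3) = 1 + 0.3·t($2) + 0.4·t($3)
Solving: t($2) = 4.2857, t($3) = 3.8095.
Expected rounds from $2 to $1: 4.2857.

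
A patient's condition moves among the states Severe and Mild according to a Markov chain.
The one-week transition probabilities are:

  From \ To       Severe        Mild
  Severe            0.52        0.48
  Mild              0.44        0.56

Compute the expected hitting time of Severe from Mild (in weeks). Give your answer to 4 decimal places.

Let t(s) be the expected number of weeks to first reach Severe from state s, with t(Severe) = 0. Conditioning on the first week:
t(Mild) = 1 + 0.56·t(Mild)
Solving: t(Mild) = 2.2727.
Expected weeks from Mild to Severe: 2.2727.

2.2727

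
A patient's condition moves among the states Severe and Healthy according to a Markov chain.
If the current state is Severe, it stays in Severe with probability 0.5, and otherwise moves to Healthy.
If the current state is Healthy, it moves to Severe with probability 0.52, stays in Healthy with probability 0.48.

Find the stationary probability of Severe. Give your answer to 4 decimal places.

Let the stationary distribution be π with π = πP and π_1 + π_2 = 1.
π_1 = 0.5·π_1 + 0.52·π_2
Solving with the normalization constraint gives π = (0.5098, 0.4902).
So the stationary probability of Severe is 0.5098.

0.5098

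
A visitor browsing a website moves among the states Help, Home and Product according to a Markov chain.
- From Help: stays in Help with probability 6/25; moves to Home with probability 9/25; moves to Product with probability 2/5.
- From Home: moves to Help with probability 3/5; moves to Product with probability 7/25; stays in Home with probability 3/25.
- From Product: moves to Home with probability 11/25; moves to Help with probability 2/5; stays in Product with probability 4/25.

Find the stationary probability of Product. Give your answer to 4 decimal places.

Let the stationary distribution be π with π = πP and π_1 + π_2 + π_3 = 1.
π_1 = 0.24·π_1 + 0.6·π_2 + 0.4·π_3
π_2 = 0.36·π_1 + 0.12·π_2 + 0.44·π_3
Solving with the normalization constraint gives π = (0.3981, 0.3092, 0.2927).
So the stationary probability of Product is 0.2927.

0.2927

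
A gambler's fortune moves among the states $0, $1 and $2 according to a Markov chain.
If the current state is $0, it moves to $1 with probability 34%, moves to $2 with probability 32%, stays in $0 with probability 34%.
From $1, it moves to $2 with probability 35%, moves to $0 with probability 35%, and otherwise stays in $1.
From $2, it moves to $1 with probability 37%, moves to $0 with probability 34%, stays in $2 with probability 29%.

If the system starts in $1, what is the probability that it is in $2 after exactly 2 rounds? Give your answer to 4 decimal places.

Sum over the intermediate state after 1 round:
P = P($1→$0)·P($0→$2) + P($1→$1)·P($1→$2) + P($1→$2)·P($2→$2)
  = 0.35×0.32 + 0.3×0.35 + 0.35×0.29
  = 0.1120 + 0.1050 + 0.1015 = 0.3185

0.3185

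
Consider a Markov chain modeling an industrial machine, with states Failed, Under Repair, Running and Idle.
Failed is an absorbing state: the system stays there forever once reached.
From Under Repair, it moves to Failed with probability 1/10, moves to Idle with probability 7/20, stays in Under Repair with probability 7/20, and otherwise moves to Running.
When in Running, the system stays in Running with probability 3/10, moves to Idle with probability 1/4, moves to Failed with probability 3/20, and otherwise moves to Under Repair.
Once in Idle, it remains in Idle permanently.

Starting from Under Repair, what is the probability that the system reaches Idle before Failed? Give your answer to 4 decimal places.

0.7468

Let h(s) be the probability of absorption at Idle starting from transient state s. Then h(Idle) = 1 and h(Failed) = 0. By first-step analysis:
h(Under Repair) = 0.1·0 + 0.35·h(Under Repair) + 0.2·h(Running) + 0.35·1
h(Running) = 0.15·0 + 0.3·h(Under Repair) + 0.3·h(Running) + 0.25·1
Solving: h(Under Repair) = 0.7468, h(Running) = 0.6772.
Starting from Under Repair, the probability is 0.7468.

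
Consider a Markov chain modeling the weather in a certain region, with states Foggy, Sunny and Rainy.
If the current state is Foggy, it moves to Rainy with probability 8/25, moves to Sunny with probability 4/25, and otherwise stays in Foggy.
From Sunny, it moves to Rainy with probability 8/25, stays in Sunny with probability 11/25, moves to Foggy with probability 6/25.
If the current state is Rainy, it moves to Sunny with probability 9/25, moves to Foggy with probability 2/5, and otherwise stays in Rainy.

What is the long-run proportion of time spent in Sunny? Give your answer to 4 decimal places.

Let the stationary distribution be π with π = πP and π_1 + π_2 + π_3 = 1.
π_1 = 0.52·π_1 + 0.24·π_2 + 0.4·π_3
π_2 = 0.16·π_1 + 0.44·π_2 + 0.36·π_3
Solving with the normalization constraint gives π = (0.3992, 0.3045, 0.2963).
So the stationary probability of Sunny is 0.3045.

0.3045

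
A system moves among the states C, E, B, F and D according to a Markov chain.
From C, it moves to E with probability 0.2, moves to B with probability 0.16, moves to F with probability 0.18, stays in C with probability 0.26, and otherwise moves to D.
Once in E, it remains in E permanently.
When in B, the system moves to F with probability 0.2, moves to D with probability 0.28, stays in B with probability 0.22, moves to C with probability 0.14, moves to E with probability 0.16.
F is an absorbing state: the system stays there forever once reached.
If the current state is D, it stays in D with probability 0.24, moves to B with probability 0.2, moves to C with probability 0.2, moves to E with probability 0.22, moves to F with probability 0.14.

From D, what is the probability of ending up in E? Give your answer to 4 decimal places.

0.5611

Let h(s) be the probability of absorption at E starting from transient state s. Then h(E) = 1 and h(F) = 0. By first-step analysis:
h(C) = 0.26·h(C) + 0.2·1 + 0.16·h(B) + 0.18·0 + 0.2·h(D)
h(B) = 0.14·h(C) + 0.16·1 + 0.22·h(B) + 0.2·0 + 0.28·h(D)
h(D) = 0.2·h(C) + 0.22·1 + 0.2·h(B) + 0.14·0 + 0.24·h(D)
Solving: h(C) = 0.5304, h(B) = 0.5017, h(D) = 0.5611.
Starting from D, the probability is 0.5611.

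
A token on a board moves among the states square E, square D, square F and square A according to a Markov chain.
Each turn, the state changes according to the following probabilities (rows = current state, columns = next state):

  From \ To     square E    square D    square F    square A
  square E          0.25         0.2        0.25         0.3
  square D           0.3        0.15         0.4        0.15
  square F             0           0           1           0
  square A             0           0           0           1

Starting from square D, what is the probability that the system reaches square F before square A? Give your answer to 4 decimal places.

0.6494

Let h(s) be the probability of absorption at square F starting from transient state s. Then h(square F) = 1 and h(square A) = 0. By first-step analysis:
h(square E) = 0.25·h(square E) + 0.2·h(square D) + 0.25·1 + 0.3·0
h(square D) = 0.3·h(square E) + 0.15·h(square D) + 0.4·1 + 0.15·0
Solving: h(square E) = 0.5065, h(square D) = 0.6494.
Starting from square D, the probability is 0.6494.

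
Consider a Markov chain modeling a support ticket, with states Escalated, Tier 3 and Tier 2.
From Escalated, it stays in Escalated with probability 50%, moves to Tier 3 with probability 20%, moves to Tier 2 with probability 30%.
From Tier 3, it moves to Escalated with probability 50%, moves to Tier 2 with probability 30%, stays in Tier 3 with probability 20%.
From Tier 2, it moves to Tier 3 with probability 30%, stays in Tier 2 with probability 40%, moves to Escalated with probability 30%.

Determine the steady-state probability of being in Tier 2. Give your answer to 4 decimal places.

0.3333

Let the stationary distribution be π with π = πP and π_1 + π_2 + π_3 = 1.
π_1 = 0.5·π_1 + 0.5·π_2 + 0.3·π_3
π_2 = 0.2·π_1 + 0.2·π_2 + 0.3·π_3
Solving with the normalization constraint gives π = (0.4333, 0.2333, 0.3333).
So the stationary probability of Tier 2 is 0.3333.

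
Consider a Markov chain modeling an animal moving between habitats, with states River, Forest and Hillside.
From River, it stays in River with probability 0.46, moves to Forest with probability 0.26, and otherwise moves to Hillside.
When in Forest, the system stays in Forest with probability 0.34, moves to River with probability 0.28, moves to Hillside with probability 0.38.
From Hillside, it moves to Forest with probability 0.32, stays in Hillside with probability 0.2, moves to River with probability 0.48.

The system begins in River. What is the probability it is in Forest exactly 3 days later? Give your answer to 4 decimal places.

0.3008

Propagate the distribution vector 3 days from River.
After 0 days: (1.0000, 0.0000, 0.0000)
After 1 day: (0.4600, 0.2600, 0.2800)
After 2 days: (0.4188, 0.2976, 0.2836)
After 3 days: (0.4121, 0.3008, 0.2871)
P(in Forest after 3 days) = 0.3008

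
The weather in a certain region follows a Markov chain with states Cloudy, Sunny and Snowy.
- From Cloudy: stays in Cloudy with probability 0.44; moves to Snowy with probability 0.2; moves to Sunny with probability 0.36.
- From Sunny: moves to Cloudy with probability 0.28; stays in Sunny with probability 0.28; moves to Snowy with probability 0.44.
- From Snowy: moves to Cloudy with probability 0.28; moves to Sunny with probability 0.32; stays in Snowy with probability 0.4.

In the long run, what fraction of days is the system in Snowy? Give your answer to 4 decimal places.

Let the stationary distribution be π with π = πP and π_1 + π_2 + π_3 = 1.
π_1 = 0.44·π_1 + 0.28·π_2 + 0.28·π_3
π_2 = 0.36·π_1 + 0.28·π_2 + 0.32·π_3
Solving with the normalization constraint gives π = (0.3333, 0.3205, 0.3462).
So the stationary probability of Snowy is 0.3462.

0.3462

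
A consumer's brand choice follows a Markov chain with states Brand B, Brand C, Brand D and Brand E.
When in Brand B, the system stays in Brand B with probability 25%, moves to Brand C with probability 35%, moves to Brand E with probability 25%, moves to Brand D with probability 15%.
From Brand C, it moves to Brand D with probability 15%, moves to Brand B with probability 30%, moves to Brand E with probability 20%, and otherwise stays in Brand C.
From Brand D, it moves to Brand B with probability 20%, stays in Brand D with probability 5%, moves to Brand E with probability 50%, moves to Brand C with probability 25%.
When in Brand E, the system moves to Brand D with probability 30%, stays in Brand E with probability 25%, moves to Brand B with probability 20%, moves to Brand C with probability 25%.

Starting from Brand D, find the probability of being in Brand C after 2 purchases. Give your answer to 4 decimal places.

0.2950

Propagate the distribution vector 2 purchases from Brand D.
After 0 purchases: (0.0000, 0.0000, 1.0000, 0.0000)
After 1 purchase: (0.2000, 0.2500, 0.0500, 0.5000)
After 2 purchases: (0.2350, 0.2950, 0.2200, 0.2500)
P(in Brand C after 2 purchases) = 0.2950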